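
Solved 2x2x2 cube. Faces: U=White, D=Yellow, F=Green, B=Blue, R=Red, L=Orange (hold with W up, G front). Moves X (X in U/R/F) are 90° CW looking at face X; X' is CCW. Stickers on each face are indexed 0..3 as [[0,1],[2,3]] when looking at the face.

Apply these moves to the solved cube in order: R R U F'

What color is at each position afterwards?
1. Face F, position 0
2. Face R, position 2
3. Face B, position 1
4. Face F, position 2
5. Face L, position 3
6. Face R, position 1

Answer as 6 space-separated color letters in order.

After move 1 (R): R=RRRR U=WGWG F=GYGY D=YBYB B=WBWB
After move 2 (R): R=RRRR U=WYWY F=GBGB D=YWYW B=GBGB
After move 3 (U): U=WWYY F=RRGB R=GBRR B=OOGB L=GBOO
After move 4 (F'): F=RBRG U=WWGR R=WBYR D=BOYW L=GYOY
Query 1: F[0] = R
Query 2: R[2] = Y
Query 3: B[1] = O
Query 4: F[2] = R
Query 5: L[3] = Y
Query 6: R[1] = B

Answer: R Y O R Y B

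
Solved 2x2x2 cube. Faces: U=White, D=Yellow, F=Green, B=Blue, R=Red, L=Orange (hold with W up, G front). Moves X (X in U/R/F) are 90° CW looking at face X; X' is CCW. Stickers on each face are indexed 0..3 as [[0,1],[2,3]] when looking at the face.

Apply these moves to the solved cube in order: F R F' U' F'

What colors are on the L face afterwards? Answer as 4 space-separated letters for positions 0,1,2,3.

After move 1 (F): F=GGGG U=WWOO R=WRWR D=RRYY L=OYOY
After move 2 (R): R=WWRR U=WGOG F=GRGY D=RBYB B=OBWB
After move 3 (F'): F=RYGG U=WGWR R=BWRR D=YYYB L=OGOO
After move 4 (U'): U=GRWW F=OGGG R=RYRR B=BWWB L=OBOO
After move 5 (F'): F=GGOG U=GRRR R=YYYR D=BOYB L=OWOW
Query: L face = OWOW

Answer: O W O W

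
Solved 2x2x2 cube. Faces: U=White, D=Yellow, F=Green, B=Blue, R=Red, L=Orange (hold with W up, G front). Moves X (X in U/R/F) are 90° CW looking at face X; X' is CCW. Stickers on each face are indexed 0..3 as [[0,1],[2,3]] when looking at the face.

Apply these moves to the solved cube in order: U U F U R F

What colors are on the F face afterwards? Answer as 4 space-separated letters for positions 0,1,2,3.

After move 1 (U): U=WWWW F=RRGG R=BBRR B=OOBB L=GGOO
After move 2 (U): U=WWWW F=BBGG R=OORR B=GGBB L=RROO
After move 3 (F): F=GBGB U=WWOR R=WOWR D=ROYY L=RYOY
After move 4 (U): U=OWRW F=WOGB R=GGWR B=RYBB L=GBOY
After move 5 (R): R=WGRG U=OORB F=WOGY D=RBYR B=WYWB
After move 6 (F): F=GWYO U=OOYB R=RGBG D=RWYR L=GROB
Query: F face = GWYO

Answer: G W Y O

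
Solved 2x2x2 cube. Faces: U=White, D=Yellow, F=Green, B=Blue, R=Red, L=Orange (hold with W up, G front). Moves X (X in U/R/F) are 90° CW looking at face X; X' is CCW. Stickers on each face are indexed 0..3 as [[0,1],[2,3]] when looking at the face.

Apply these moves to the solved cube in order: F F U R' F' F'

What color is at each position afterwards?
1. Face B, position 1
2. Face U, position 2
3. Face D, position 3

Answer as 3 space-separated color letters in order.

Answer: R R G

Derivation:
After move 1 (F): F=GGGG U=WWOO R=WRWR D=RRYY L=OYOY
After move 2 (F): F=GGGG U=WWYY R=OROR D=WWYY L=OROR
After move 3 (U): U=YWYW F=ORGG R=BBOR B=ORBB L=GGOR
After move 4 (R'): R=BRBO U=YBYO F=OWGW D=WRYG B=YRWB
After move 5 (F'): F=WWOG U=YBBB R=RRWO D=GRYG L=GOOY
After move 6 (F'): F=WGWO U=YBRW R=RRGO D=OYYG L=GBOB
Query 1: B[1] = R
Query 2: U[2] = R
Query 3: D[3] = G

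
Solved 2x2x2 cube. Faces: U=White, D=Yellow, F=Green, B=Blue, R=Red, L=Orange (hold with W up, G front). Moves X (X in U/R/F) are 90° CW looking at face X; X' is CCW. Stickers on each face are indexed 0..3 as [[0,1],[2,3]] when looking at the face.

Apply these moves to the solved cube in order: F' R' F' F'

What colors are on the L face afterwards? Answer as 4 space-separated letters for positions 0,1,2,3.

Answer: O Y O R

Derivation:
After move 1 (F'): F=GGGG U=WWRR R=YRYR D=OOYY L=OWOW
After move 2 (R'): R=RRYY U=WBRB F=GWGR D=OGYG B=YBOB
After move 3 (F'): F=WRGG U=WBRY R=GROY D=WWYG L=OBOR
After move 4 (F'): F=RGWG U=WBGO R=WRWY D=BRYG L=OYOR
Query: L face = OYOR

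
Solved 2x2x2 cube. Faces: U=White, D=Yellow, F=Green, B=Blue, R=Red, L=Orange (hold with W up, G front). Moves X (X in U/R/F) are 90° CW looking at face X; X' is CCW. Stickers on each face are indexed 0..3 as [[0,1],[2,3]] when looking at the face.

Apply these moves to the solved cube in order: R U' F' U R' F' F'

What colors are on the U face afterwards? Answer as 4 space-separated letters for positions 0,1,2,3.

Answer: G W Y B

Derivation:
After move 1 (R): R=RRRR U=WGWG F=GYGY D=YBYB B=WBWB
After move 2 (U'): U=GGWW F=OOGY R=GYRR B=RRWB L=WBOO
After move 3 (F'): F=OYOG U=GGGR R=BYYR D=BOYB L=WWOW
After move 4 (U): U=GGRG F=BYOG R=RRYR B=WWWB L=OYOW
After move 5 (R'): R=RRRY U=GWRW F=BGOG D=BYYG B=BWOB
After move 6 (F'): F=GGBO U=GWRR R=YRBY D=YWYG L=OWOR
After move 7 (F'): F=GOGB U=GWYB R=WRYY D=WRYG L=OROR
Query: U face = GWYB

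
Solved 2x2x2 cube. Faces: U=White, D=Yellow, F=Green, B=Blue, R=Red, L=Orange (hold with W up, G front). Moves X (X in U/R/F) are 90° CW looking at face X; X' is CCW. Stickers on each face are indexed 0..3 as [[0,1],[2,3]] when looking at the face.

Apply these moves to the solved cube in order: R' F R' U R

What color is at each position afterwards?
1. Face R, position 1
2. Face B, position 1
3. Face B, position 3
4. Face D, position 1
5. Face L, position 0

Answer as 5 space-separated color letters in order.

Answer: G Y B R G

Derivation:
After move 1 (R'): R=RRRR U=WBWB F=GWGW D=YGYG B=YBYB
After move 2 (F): F=GGWW U=WBOO R=WRBR D=RRYG L=OYOG
After move 3 (R'): R=RRWB U=WYOY F=GBWO D=RGYW B=GBRB
After move 4 (U): U=OWYY F=RRWO R=GBWB B=OYRB L=GBOG
After move 5 (R): R=WGBB U=ORYO F=RGWW D=RRYO B=YYWB
Query 1: R[1] = G
Query 2: B[1] = Y
Query 3: B[3] = B
Query 4: D[1] = R
Query 5: L[0] = G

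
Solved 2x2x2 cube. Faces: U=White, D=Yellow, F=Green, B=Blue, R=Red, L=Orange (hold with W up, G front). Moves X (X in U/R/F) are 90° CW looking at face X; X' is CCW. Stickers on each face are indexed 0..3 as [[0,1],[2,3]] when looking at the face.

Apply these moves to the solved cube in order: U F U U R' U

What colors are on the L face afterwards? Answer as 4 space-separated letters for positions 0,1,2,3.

After move 1 (U): U=WWWW F=RRGG R=BBRR B=OOBB L=GGOO
After move 2 (F): F=GRGR U=WWOG R=WBWR D=RBYY L=GYOY
After move 3 (U): U=OWGW F=WBGR R=OOWR B=GYBB L=GROY
After move 4 (U): U=GOWW F=OOGR R=GYWR B=GRBB L=WBOY
After move 5 (R'): R=YRGW U=GBWG F=OOGW D=ROYR B=YRBB
After move 6 (U): U=WGGB F=YRGW R=YRGW B=WBBB L=OOOY
Query: L face = OOOY

Answer: O O O Y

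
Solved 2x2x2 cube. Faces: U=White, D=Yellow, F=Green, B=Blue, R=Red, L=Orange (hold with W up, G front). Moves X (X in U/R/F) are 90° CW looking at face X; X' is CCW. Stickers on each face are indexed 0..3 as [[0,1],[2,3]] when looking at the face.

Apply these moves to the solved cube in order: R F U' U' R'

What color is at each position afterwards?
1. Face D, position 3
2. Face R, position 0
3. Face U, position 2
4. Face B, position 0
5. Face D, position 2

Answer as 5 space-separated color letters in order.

Answer: Y Y G B Y

Derivation:
After move 1 (R): R=RRRR U=WGWG F=GYGY D=YBYB B=WBWB
After move 2 (F): F=GGYY U=WGOO R=WRGR D=RRYB L=OYOB
After move 3 (U'): U=GOWO F=OYYY R=GGGR B=WRWB L=WBOB
After move 4 (U'): U=OOGW F=WBYY R=OYGR B=GGWB L=WROB
After move 5 (R'): R=YROG U=OWGG F=WOYW D=RBYY B=BGRB
Query 1: D[3] = Y
Query 2: R[0] = Y
Query 3: U[2] = G
Query 4: B[0] = B
Query 5: D[2] = Y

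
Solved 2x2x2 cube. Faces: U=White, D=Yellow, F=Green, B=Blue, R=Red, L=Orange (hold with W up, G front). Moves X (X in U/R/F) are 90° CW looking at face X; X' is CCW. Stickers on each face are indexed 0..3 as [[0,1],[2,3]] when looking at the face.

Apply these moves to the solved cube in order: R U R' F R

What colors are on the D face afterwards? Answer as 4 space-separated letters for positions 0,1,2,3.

Answer: W B Y B

Derivation:
After move 1 (R): R=RRRR U=WGWG F=GYGY D=YBYB B=WBWB
After move 2 (U): U=WWGG F=RRGY R=WBRR B=OOWB L=GYOO
After move 3 (R'): R=BRWR U=WWGO F=RWGG D=YRYY B=BOBB
After move 4 (F): F=GRGW U=WWOY R=GROR D=WBYY L=GYOR
After move 5 (R): R=OGRR U=WROW F=GBGY D=WBYB B=YOWB
Query: D face = WBYB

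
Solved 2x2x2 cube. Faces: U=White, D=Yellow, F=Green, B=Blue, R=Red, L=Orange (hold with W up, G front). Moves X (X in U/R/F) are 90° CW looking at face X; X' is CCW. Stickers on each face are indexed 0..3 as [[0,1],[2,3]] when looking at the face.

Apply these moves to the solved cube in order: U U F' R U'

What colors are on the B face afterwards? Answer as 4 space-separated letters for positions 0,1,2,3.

After move 1 (U): U=WWWW F=RRGG R=BBRR B=OOBB L=GGOO
After move 2 (U): U=WWWW F=BBGG R=OORR B=GGBB L=RROO
After move 3 (F'): F=BGBG U=WWOR R=YOYR D=ROYY L=RWOW
After move 4 (R): R=YYRO U=WGOG F=BOBY D=RBYG B=RGWB
After move 5 (U'): U=GGWO F=RWBY R=BORO B=YYWB L=RGOW
Query: B face = YYWB

Answer: Y Y W B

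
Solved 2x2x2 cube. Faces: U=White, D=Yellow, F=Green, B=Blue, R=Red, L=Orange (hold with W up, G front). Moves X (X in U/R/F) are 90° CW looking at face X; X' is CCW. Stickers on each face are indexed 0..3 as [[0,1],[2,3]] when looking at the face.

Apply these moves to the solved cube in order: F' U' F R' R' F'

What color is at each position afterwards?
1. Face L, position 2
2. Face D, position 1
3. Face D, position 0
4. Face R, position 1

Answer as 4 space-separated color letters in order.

Answer: O O O R

Derivation:
After move 1 (F'): F=GGGG U=WWRR R=YRYR D=OOYY L=OWOW
After move 2 (U'): U=WRWR F=OWGG R=GGYR B=YRBB L=BBOW
After move 3 (F): F=GOGW U=WRWB R=WGRR D=YGYY L=BOOO
After move 4 (R'): R=GRWR U=WBWY F=GRGB D=YOYW B=YRGB
After move 5 (R'): R=RRGW U=WGWY F=GBGY D=YRYB B=WROB
After move 6 (F'): F=BYGG U=WGRG R=RRYW D=OOYB L=BYOW
Query 1: L[2] = O
Query 2: D[1] = O
Query 3: D[0] = O
Query 4: R[1] = R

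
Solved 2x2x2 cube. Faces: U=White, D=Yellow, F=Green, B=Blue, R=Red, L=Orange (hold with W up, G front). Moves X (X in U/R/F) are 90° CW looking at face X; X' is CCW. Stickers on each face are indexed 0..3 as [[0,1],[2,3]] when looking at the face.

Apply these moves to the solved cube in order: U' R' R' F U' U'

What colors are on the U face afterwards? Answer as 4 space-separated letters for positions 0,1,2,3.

Answer: B O Y W

Derivation:
After move 1 (U'): U=WWWW F=OOGG R=GGRR B=RRBB L=BBOO
After move 2 (R'): R=GRGR U=WBWR F=OWGW D=YOYG B=YRYB
After move 3 (R'): R=RRGG U=WYWY F=OBGR D=YWYW B=GROB
After move 4 (F): F=GORB U=WYOB R=WRYG D=GRYW L=BYOW
After move 5 (U'): U=YBWO F=BYRB R=GOYG B=WROB L=GROW
After move 6 (U'): U=BOYW F=GRRB R=BYYG B=GOOB L=WROW
Query: U face = BOYW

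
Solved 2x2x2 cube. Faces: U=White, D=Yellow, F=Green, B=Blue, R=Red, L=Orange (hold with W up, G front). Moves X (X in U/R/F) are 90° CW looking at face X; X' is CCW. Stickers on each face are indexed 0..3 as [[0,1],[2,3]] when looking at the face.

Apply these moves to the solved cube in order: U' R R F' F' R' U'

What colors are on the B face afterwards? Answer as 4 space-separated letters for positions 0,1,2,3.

After move 1 (U'): U=WWWW F=OOGG R=GGRR B=RRBB L=BBOO
After move 2 (R): R=RGRG U=WOWG F=OYGY D=YBYR B=WRWB
After move 3 (R): R=RRGG U=WYWY F=OBGR D=YWYW B=GROB
After move 4 (F'): F=BROG U=WYRG R=WRYG D=BOYW L=BYOW
After move 5 (F'): F=RGBO U=WYWY R=ORBG D=YWYW L=BGOR
After move 6 (R'): R=RGOB U=WOWG F=RYBY D=YGYO B=WRWB
After move 7 (U'): U=OGWW F=BGBY R=RYOB B=RGWB L=WROR
Query: B face = RGWB

Answer: R G W B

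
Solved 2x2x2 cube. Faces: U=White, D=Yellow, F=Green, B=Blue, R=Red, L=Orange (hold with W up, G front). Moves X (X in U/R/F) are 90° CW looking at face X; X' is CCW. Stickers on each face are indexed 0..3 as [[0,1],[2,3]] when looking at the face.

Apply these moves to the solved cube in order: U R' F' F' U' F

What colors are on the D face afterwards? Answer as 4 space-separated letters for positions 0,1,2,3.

Answer: G W Y G

Derivation:
After move 1 (U): U=WWWW F=RRGG R=BBRR B=OOBB L=GGOO
After move 2 (R'): R=BRBR U=WBWO F=RWGW D=YRYG B=YOYB
After move 3 (F'): F=WWRG U=WBBB R=RRYR D=GOYG L=GOOW
After move 4 (F'): F=WGWR U=WBRY R=ORGR D=OWYG L=GBOB
After move 5 (U'): U=BYWR F=GBWR R=WGGR B=ORYB L=YOOB
After move 6 (F): F=WGRB U=BYBO R=WGRR D=GWYG L=YOOW
Query: D face = GWYG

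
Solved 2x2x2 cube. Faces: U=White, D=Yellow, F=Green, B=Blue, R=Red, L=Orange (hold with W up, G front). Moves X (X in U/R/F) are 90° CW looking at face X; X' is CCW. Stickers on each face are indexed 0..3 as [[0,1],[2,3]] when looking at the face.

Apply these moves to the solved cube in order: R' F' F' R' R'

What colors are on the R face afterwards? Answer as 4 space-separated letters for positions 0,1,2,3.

Answer: R O R O

Derivation:
After move 1 (R'): R=RRRR U=WBWB F=GWGW D=YGYG B=YBYB
After move 2 (F'): F=WWGG U=WBRR R=GRYR D=OOYG L=OBOW
After move 3 (F'): F=WGWG U=WBGY R=OROR D=BWYG L=OROR
After move 4 (R'): R=RROO U=WYGY F=WBWY D=BGYG B=GBWB
After move 5 (R'): R=RORO U=WWGG F=WYWY D=BBYY B=GBGB
Query: R face = RORO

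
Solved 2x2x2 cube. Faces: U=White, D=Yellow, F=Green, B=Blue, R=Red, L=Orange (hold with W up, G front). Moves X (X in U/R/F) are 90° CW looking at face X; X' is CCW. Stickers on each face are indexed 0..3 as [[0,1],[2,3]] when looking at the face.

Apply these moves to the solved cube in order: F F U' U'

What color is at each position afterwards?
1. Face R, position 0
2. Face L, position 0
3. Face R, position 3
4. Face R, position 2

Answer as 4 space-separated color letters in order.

Answer: O O R O

Derivation:
After move 1 (F): F=GGGG U=WWOO R=WRWR D=RRYY L=OYOY
After move 2 (F): F=GGGG U=WWYY R=OROR D=WWYY L=OROR
After move 3 (U'): U=WYWY F=ORGG R=GGOR B=ORBB L=BBOR
After move 4 (U'): U=YYWW F=BBGG R=OROR B=GGBB L=OROR
Query 1: R[0] = O
Query 2: L[0] = O
Query 3: R[3] = R
Query 4: R[2] = O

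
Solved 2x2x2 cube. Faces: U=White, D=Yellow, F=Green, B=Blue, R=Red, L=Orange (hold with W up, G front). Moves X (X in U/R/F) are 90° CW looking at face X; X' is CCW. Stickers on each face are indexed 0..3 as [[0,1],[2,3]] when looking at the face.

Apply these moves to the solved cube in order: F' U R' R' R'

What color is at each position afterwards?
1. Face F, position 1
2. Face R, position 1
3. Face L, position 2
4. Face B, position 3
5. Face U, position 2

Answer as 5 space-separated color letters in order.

Answer: O B O B R

Derivation:
After move 1 (F'): F=GGGG U=WWRR R=YRYR D=OOYY L=OWOW
After move 2 (U): U=RWRW F=YRGG R=BBYR B=OWBB L=GGOW
After move 3 (R'): R=BRBY U=RBRO F=YWGW D=ORYG B=YWOB
After move 4 (R'): R=RYBB U=RORY F=YBGO D=OWYW B=GWRB
After move 5 (R'): R=YBRB U=RRRG F=YOGY D=OBYO B=WWWB
Query 1: F[1] = O
Query 2: R[1] = B
Query 3: L[2] = O
Query 4: B[3] = B
Query 5: U[2] = R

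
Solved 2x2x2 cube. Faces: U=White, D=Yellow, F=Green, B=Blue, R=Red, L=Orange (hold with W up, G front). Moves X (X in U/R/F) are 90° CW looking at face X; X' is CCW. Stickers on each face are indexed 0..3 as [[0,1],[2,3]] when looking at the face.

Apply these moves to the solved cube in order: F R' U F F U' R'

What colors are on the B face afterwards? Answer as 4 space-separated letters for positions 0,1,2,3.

After move 1 (F): F=GGGG U=WWOO R=WRWR D=RRYY L=OYOY
After move 2 (R'): R=RRWW U=WBOB F=GWGO D=RGYG B=YBRB
After move 3 (U): U=OWBB F=RRGO R=YBWW B=OYRB L=GWOY
After move 4 (F): F=GROR U=OWYW R=BBBW D=WYYG L=GROG
After move 5 (F): F=OGRR U=OWGR R=YBWW D=BBYG L=GWOY
After move 6 (U'): U=WROG F=GWRR R=OGWW B=YBRB L=OYOY
After move 7 (R'): R=GWOW U=WROY F=GRRG D=BWYR B=GBBB
Query: B face = GBBB

Answer: G B B B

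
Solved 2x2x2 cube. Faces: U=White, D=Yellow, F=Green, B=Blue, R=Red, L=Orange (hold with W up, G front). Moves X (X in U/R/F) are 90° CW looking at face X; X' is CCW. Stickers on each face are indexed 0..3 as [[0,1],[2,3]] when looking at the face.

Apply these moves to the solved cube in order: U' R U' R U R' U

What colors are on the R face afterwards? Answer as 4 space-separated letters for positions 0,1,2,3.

After move 1 (U'): U=WWWW F=OOGG R=GGRR B=RRBB L=BBOO
After move 2 (R): R=RGRG U=WOWG F=OYGY D=YBYR B=WRWB
After move 3 (U'): U=OGWW F=BBGY R=OYRG B=RGWB L=WROO
After move 4 (R): R=ROGY U=OBWY F=BBGR D=YWYR B=WGGB
After move 5 (U): U=WOYB F=ROGR R=WGGY B=WRGB L=BBOO
After move 6 (R'): R=GYWG U=WGYW F=ROGB D=YOYR B=RRWB
After move 7 (U): U=YWWG F=GYGB R=RRWG B=BBWB L=ROOO
Query: R face = RRWG

Answer: R R W G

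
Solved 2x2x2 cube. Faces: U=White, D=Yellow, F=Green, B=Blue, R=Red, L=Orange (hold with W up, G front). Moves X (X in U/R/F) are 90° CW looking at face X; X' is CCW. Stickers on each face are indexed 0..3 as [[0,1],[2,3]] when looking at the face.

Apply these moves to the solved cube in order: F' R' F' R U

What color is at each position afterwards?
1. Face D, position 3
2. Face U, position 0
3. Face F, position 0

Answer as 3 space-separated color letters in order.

Answer: Y R O

Derivation:
After move 1 (F'): F=GGGG U=WWRR R=YRYR D=OOYY L=OWOW
After move 2 (R'): R=RRYY U=WBRB F=GWGR D=OGYG B=YBOB
After move 3 (F'): F=WRGG U=WBRY R=GROY D=WWYG L=OBOR
After move 4 (R): R=OGYR U=WRRG F=WWGG D=WOYY B=YBBB
After move 5 (U): U=RWGR F=OGGG R=YBYR B=OBBB L=WWOR
Query 1: D[3] = Y
Query 2: U[0] = R
Query 3: F[0] = O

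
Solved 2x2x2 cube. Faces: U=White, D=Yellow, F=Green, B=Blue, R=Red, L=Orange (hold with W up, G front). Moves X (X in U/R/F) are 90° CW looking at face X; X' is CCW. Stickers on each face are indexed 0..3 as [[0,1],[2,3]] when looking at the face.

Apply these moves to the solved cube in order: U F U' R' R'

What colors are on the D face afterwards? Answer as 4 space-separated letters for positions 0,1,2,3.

After move 1 (U): U=WWWW F=RRGG R=BBRR B=OOBB L=GGOO
After move 2 (F): F=GRGR U=WWOG R=WBWR D=RBYY L=GYOY
After move 3 (U'): U=WGWO F=GYGR R=GRWR B=WBBB L=OOOY
After move 4 (R'): R=RRGW U=WBWW F=GGGO D=RYYR B=YBBB
After move 5 (R'): R=RWRG U=WBWY F=GBGW D=RGYO B=RBYB
Query: D face = RGYO

Answer: R G Y O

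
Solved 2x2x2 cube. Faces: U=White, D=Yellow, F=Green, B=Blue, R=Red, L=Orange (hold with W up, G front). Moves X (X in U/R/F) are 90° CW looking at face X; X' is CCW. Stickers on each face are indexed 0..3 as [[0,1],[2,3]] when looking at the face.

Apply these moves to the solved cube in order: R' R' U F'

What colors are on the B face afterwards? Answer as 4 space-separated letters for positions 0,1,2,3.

Answer: O O G B

Derivation:
After move 1 (R'): R=RRRR U=WBWB F=GWGW D=YGYG B=YBYB
After move 2 (R'): R=RRRR U=WYWY F=GBGB D=YWYW B=GBGB
After move 3 (U): U=WWYY F=RRGB R=GBRR B=OOGB L=GBOO
After move 4 (F'): F=RBRG U=WWGR R=WBYR D=BOYW L=GYOY
Query: B face = OOGB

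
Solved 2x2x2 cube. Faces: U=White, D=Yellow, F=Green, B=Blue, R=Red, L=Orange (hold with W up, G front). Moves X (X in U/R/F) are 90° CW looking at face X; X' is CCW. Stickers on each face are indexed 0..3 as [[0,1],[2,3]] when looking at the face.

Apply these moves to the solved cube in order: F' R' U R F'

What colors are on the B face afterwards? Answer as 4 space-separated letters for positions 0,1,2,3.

Answer: B W W B

Derivation:
After move 1 (F'): F=GGGG U=WWRR R=YRYR D=OOYY L=OWOW
After move 2 (R'): R=RRYY U=WBRB F=GWGR D=OGYG B=YBOB
After move 3 (U): U=RWBB F=RRGR R=YBYY B=OWOB L=GWOW
After move 4 (R): R=YYYB U=RRBR F=RGGG D=OOYO B=BWWB
After move 5 (F'): F=GGRG U=RRYY R=OYOB D=WWYO L=GROB
Query: B face = BWWB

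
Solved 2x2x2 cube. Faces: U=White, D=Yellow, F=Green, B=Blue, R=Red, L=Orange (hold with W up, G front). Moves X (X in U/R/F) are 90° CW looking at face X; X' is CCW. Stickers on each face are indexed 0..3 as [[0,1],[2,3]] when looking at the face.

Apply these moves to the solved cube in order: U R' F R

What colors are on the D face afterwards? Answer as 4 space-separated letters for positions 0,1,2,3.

After move 1 (U): U=WWWW F=RRGG R=BBRR B=OOBB L=GGOO
After move 2 (R'): R=BRBR U=WBWO F=RWGW D=YRYG B=YOYB
After move 3 (F): F=GRWW U=WBOG R=WROR D=BBYG L=GYOR
After move 4 (R): R=OWRR U=WROW F=GBWG D=BYYY B=GOBB
Query: D face = BYYY

Answer: B Y Y Y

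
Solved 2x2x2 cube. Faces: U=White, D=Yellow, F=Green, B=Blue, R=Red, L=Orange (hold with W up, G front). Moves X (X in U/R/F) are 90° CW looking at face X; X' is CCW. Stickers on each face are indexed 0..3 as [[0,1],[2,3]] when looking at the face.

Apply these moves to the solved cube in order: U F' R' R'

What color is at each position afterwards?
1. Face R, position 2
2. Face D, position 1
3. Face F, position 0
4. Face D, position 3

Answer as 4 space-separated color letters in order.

After move 1 (U): U=WWWW F=RRGG R=BBRR B=OOBB L=GGOO
After move 2 (F'): F=RGRG U=WWBR R=YBYR D=GOYY L=GWOW
After move 3 (R'): R=BRYY U=WBBO F=RWRR D=GGYG B=YOOB
After move 4 (R'): R=RYBY U=WOBY F=RBRO D=GWYR B=GOGB
Query 1: R[2] = B
Query 2: D[1] = W
Query 3: F[0] = R
Query 4: D[3] = R

Answer: B W R R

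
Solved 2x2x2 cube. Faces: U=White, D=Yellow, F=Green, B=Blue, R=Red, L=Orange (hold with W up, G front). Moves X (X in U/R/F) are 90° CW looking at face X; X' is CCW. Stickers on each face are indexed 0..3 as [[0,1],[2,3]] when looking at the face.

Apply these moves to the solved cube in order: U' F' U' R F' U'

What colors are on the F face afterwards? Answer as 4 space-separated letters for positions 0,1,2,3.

Answer: R G B O

Derivation:
After move 1 (U'): U=WWWW F=OOGG R=GGRR B=RRBB L=BBOO
After move 2 (F'): F=OGOG U=WWGR R=YGYR D=BOYY L=BWOW
After move 3 (U'): U=WRWG F=BWOG R=OGYR B=YGBB L=RROW
After move 4 (R): R=YORG U=WWWG F=BOOY D=BBYY B=GGRB
After move 5 (F'): F=OYBO U=WWYR R=BOBG D=RWYY L=RGOW
After move 6 (U'): U=WRWY F=RGBO R=OYBG B=BORB L=GGOW
Query: F face = RGBO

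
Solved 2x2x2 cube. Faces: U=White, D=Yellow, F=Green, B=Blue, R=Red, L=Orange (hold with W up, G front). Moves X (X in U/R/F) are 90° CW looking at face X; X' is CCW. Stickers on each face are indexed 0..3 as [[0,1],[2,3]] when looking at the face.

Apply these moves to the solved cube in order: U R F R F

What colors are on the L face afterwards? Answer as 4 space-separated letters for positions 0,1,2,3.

Answer: G R O W

Derivation:
After move 1 (U): U=WWWW F=RRGG R=BBRR B=OOBB L=GGOO
After move 2 (R): R=RBRB U=WRWG F=RYGY D=YBYO B=WOWB
After move 3 (F): F=GRYY U=WROG R=WBGB D=RRYO L=GYOB
After move 4 (R): R=GWBB U=WROY F=GRYO D=RWYW B=GORB
After move 5 (F): F=YGOR U=WRBY R=OWYB D=BGYW L=GROW
Query: L face = GROW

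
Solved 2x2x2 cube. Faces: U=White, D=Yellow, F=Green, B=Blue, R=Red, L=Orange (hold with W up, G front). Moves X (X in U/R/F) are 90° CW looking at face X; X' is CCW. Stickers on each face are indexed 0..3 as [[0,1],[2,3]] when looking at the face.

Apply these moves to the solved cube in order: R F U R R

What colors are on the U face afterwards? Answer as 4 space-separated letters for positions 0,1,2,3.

After move 1 (R): R=RRRR U=WGWG F=GYGY D=YBYB B=WBWB
After move 2 (F): F=GGYY U=WGOO R=WRGR D=RRYB L=OYOB
After move 3 (U): U=OWOG F=WRYY R=WBGR B=OYWB L=GGOB
After move 4 (R): R=GWRB U=OROY F=WRYB D=RWYO B=GYWB
After move 5 (R): R=RGBW U=OROB F=WWYO D=RWYG B=YYRB
Query: U face = OROB

Answer: O R O B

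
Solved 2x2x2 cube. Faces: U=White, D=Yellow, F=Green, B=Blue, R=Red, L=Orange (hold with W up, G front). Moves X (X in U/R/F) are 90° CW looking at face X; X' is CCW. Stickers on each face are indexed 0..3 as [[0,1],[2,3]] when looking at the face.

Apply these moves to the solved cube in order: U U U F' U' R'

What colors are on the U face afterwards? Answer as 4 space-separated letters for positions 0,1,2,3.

Answer: W B W Y

Derivation:
After move 1 (U): U=WWWW F=RRGG R=BBRR B=OOBB L=GGOO
After move 2 (U): U=WWWW F=BBGG R=OORR B=GGBB L=RROO
After move 3 (U): U=WWWW F=OOGG R=GGRR B=RRBB L=BBOO
After move 4 (F'): F=OGOG U=WWGR R=YGYR D=BOYY L=BWOW
After move 5 (U'): U=WRWG F=BWOG R=OGYR B=YGBB L=RROW
After move 6 (R'): R=GROY U=WBWY F=BROG D=BWYG B=YGOB
Query: U face = WBWY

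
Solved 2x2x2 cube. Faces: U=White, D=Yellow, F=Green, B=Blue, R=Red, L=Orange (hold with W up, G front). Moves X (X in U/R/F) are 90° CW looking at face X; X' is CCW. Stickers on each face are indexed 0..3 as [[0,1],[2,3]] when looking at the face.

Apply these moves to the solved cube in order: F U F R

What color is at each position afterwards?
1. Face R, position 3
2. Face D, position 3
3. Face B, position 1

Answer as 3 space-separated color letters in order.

After move 1 (F): F=GGGG U=WWOO R=WRWR D=RRYY L=OYOY
After move 2 (U): U=OWOW F=WRGG R=BBWR B=OYBB L=GGOY
After move 3 (F): F=GWGR U=OWYG R=OBWR D=WBYY L=GROR
After move 4 (R): R=WORB U=OWYR F=GBGY D=WBYO B=GYWB
Query 1: R[3] = B
Query 2: D[3] = O
Query 3: B[1] = Y

Answer: B O Y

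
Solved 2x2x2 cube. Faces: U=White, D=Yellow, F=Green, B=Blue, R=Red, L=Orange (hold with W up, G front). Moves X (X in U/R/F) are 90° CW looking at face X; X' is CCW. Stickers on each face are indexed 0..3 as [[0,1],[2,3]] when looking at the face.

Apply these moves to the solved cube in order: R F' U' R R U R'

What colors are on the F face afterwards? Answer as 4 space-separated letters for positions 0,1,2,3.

Answer: R G G O

Derivation:
After move 1 (R): R=RRRR U=WGWG F=GYGY D=YBYB B=WBWB
After move 2 (F'): F=YYGG U=WGRR R=BRYR D=OOYB L=OGOW
After move 3 (U'): U=GRWR F=OGGG R=YYYR B=BRWB L=WBOW
After move 4 (R): R=YYRY U=GGWG F=OOGB D=OWYB B=RRRB
After move 5 (R): R=RYYY U=GOWB F=OWGB D=ORYR B=GRGB
After move 6 (U): U=WGBO F=RYGB R=GRYY B=WBGB L=OWOW
After move 7 (R'): R=RYGY U=WGBW F=RGGO D=OYYB B=RBRB
Query: F face = RGGO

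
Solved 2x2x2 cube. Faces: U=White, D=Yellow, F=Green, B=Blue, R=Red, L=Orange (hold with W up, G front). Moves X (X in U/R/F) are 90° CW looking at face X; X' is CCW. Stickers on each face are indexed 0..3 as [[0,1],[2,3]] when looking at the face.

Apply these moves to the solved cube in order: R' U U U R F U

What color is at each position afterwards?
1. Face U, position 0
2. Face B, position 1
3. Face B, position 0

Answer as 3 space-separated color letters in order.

Answer: O Y Y

Derivation:
After move 1 (R'): R=RRRR U=WBWB F=GWGW D=YGYG B=YBYB
After move 2 (U): U=WWBB F=RRGW R=YBRR B=OOYB L=GWOO
After move 3 (U): U=BWBW F=YBGW R=OORR B=GWYB L=RROO
After move 4 (U): U=BBWW F=OOGW R=GWRR B=RRYB L=YBOO
After move 5 (R): R=RGRW U=BOWW F=OGGG D=YYYR B=WRBB
After move 6 (F): F=GOGG U=BOOB R=WGWW D=RRYR L=YYOY
After move 7 (U): U=OBBO F=WGGG R=WRWW B=YYBB L=GOOY
Query 1: U[0] = O
Query 2: B[1] = Y
Query 3: B[0] = Y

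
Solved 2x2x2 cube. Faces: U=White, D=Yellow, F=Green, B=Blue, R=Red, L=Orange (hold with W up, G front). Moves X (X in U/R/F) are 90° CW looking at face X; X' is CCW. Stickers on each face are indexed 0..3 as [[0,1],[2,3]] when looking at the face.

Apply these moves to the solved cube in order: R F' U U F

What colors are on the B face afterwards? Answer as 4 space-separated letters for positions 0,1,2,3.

Answer: Y Y W B

Derivation:
After move 1 (R): R=RRRR U=WGWG F=GYGY D=YBYB B=WBWB
After move 2 (F'): F=YYGG U=WGRR R=BRYR D=OOYB L=OGOW
After move 3 (U): U=RWRG F=BRGG R=WBYR B=OGWB L=YYOW
After move 4 (U): U=RRGW F=WBGG R=OGYR B=YYWB L=BROW
After move 5 (F): F=GWGB U=RRWR R=GGWR D=YOYB L=BOOO
Query: B face = YYWB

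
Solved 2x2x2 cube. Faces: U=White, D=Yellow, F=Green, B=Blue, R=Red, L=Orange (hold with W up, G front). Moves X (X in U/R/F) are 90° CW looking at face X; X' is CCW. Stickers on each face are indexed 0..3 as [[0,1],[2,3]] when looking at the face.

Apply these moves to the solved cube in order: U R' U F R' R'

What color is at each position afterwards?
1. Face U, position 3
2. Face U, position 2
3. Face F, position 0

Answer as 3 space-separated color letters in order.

After move 1 (U): U=WWWW F=RRGG R=BBRR B=OOBB L=GGOO
After move 2 (R'): R=BRBR U=WBWO F=RWGW D=YRYG B=YOYB
After move 3 (U): U=WWOB F=BRGW R=YOBR B=GGYB L=RWOO
After move 4 (F): F=GBWR U=WWOW R=OOBR D=BYYG L=RYOR
After move 5 (R'): R=OROB U=WYOG F=GWWW D=BBYR B=GGYB
After move 6 (R'): R=RBOO U=WYOG F=GYWG D=BWYW B=RGBB
Query 1: U[3] = G
Query 2: U[2] = O
Query 3: F[0] = G

Answer: G O G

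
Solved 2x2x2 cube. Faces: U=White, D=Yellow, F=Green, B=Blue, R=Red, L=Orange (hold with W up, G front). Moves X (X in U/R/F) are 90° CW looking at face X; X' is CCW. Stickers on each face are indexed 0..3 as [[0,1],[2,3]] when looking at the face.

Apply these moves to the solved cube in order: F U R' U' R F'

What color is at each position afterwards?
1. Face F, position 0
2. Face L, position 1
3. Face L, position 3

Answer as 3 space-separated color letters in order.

After move 1 (F): F=GGGG U=WWOO R=WRWR D=RRYY L=OYOY
After move 2 (U): U=OWOW F=WRGG R=BBWR B=OYBB L=GGOY
After move 3 (R'): R=BRBW U=OBOO F=WWGW D=RRYG B=YYRB
After move 4 (U'): U=BOOO F=GGGW R=WWBW B=BRRB L=YYOY
After move 5 (R): R=BWWW U=BGOW F=GRGG D=RRYB B=OROB
After move 6 (F'): F=RGGG U=BGBW R=RWRW D=YYYB L=YWOO
Query 1: F[0] = R
Query 2: L[1] = W
Query 3: L[3] = O

Answer: R W O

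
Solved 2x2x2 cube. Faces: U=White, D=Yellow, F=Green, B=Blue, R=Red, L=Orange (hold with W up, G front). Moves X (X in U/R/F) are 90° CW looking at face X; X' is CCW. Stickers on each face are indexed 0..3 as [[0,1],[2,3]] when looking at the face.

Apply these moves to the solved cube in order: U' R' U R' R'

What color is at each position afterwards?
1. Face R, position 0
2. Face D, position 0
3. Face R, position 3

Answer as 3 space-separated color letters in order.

After move 1 (U'): U=WWWW F=OOGG R=GGRR B=RRBB L=BBOO
After move 2 (R'): R=GRGR U=WBWR F=OWGW D=YOYG B=YRYB
After move 3 (U): U=WWRB F=GRGW R=YRGR B=BBYB L=OWOO
After move 4 (R'): R=RRYG U=WYRB F=GWGB D=YRYW B=GBOB
After move 5 (R'): R=RGRY U=WORG F=GYGB D=YWYB B=WBRB
Query 1: R[0] = R
Query 2: D[0] = Y
Query 3: R[3] = Y

Answer: R Y Y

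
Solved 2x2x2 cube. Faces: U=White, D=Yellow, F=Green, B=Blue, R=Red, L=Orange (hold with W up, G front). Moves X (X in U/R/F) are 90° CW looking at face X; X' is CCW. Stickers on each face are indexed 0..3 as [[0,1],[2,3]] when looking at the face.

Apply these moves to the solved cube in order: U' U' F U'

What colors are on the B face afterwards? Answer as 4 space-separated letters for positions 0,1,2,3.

Answer: W O B B

Derivation:
After move 1 (U'): U=WWWW F=OOGG R=GGRR B=RRBB L=BBOO
After move 2 (U'): U=WWWW F=BBGG R=OORR B=GGBB L=RROO
After move 3 (F): F=GBGB U=WWOR R=WOWR D=ROYY L=RYOY
After move 4 (U'): U=WRWO F=RYGB R=GBWR B=WOBB L=GGOY
Query: B face = WOBB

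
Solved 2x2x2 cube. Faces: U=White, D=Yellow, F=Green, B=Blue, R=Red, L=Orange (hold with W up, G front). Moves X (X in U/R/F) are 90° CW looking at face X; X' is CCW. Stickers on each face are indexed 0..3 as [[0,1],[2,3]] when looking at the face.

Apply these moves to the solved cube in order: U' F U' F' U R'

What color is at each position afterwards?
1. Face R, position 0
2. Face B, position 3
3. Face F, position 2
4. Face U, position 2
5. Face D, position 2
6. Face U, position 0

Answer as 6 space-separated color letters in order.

Answer: G B B W Y G

Derivation:
After move 1 (U'): U=WWWW F=OOGG R=GGRR B=RRBB L=BBOO
After move 2 (F): F=GOGO U=WWOB R=WGWR D=RGYY L=BYOY
After move 3 (U'): U=WBWO F=BYGO R=GOWR B=WGBB L=RROY
After move 4 (F'): F=YOBG U=WBGW R=GORR D=RYYY L=ROOW
After move 5 (U): U=GWWB F=GOBG R=WGRR B=ROBB L=YOOW
After move 6 (R'): R=GRWR U=GBWR F=GWBB D=ROYG B=YOYB
Query 1: R[0] = G
Query 2: B[3] = B
Query 3: F[2] = B
Query 4: U[2] = W
Query 5: D[2] = Y
Query 6: U[0] = G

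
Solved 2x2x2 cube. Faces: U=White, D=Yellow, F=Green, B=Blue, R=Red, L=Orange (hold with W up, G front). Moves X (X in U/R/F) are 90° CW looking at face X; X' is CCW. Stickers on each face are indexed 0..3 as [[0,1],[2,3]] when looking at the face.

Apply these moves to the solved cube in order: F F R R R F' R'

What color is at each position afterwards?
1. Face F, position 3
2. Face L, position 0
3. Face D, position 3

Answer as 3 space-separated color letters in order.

After move 1 (F): F=GGGG U=WWOO R=WRWR D=RRYY L=OYOY
After move 2 (F): F=GGGG U=WWYY R=OROR D=WWYY L=OROR
After move 3 (R): R=OORR U=WGYG F=GWGY D=WBYB B=YBWB
After move 4 (R): R=RORO U=WWYY F=GBGB D=WWYY B=GBGB
After move 5 (R): R=RROO U=WBYB F=GWGY D=WGYG B=YBWB
After move 6 (F'): F=WYGG U=WBRO R=GRWO D=RRYG L=OBOY
After move 7 (R'): R=ROGW U=WWRY F=WBGO D=RYYG B=GBRB
Query 1: F[3] = O
Query 2: L[0] = O
Query 3: D[3] = G

Answer: O O G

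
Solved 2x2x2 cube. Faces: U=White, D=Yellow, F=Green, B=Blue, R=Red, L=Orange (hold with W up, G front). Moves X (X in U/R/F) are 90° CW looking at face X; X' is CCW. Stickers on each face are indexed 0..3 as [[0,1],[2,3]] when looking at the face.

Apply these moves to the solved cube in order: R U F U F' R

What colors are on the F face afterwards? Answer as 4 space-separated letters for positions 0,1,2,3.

Answer: B B G B

Derivation:
After move 1 (R): R=RRRR U=WGWG F=GYGY D=YBYB B=WBWB
After move 2 (U): U=WWGG F=RRGY R=WBRR B=OOWB L=GYOO
After move 3 (F): F=GRYR U=WWOY R=GBGR D=RWYB L=GYOB
After move 4 (U): U=OWYW F=GBYR R=OOGR B=GYWB L=GROB
After move 5 (F'): F=BRGY U=OWOG R=WORR D=RBYB L=GWOY
After move 6 (R): R=RWRO U=OROY F=BBGB D=RWYG B=GYWB
Query: F face = BBGB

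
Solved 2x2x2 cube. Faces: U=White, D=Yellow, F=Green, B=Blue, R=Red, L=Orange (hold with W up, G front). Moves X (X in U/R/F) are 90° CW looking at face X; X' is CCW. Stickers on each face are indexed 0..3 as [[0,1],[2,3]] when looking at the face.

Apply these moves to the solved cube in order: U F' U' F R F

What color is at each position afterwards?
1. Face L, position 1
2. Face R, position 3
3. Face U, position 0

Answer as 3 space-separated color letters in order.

Answer: Y G W

Derivation:
After move 1 (U): U=WWWW F=RRGG R=BBRR B=OOBB L=GGOO
After move 2 (F'): F=RGRG U=WWBR R=YBYR D=GOYY L=GWOW
After move 3 (U'): U=WRWB F=GWRG R=RGYR B=YBBB L=OOOW
After move 4 (F): F=RGGW U=WRWO R=WGBR D=YRYY L=OGOO
After move 5 (R): R=BWRG U=WGWW F=RRGY D=YBYY B=OBRB
After move 6 (F): F=GRYR U=WGOG R=WWWG D=RBYY L=OYOB
Query 1: L[1] = Y
Query 2: R[3] = G
Query 3: U[0] = W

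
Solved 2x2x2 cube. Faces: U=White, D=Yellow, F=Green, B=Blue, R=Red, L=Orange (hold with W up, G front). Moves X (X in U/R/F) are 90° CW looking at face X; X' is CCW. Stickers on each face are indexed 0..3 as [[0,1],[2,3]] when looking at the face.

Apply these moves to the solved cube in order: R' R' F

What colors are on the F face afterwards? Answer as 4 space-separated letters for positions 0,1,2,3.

Answer: G G B B

Derivation:
After move 1 (R'): R=RRRR U=WBWB F=GWGW D=YGYG B=YBYB
After move 2 (R'): R=RRRR U=WYWY F=GBGB D=YWYW B=GBGB
After move 3 (F): F=GGBB U=WYOO R=WRYR D=RRYW L=OYOW
Query: F face = GGBB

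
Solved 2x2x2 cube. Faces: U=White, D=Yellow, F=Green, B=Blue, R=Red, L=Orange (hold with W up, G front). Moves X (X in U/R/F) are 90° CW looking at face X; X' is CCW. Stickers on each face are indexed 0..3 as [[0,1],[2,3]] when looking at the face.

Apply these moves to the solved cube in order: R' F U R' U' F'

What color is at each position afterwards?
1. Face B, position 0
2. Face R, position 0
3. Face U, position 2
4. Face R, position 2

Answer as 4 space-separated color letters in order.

After move 1 (R'): R=RRRR U=WBWB F=GWGW D=YGYG B=YBYB
After move 2 (F): F=GGWW U=WBOO R=WRBR D=RRYG L=OYOG
After move 3 (U): U=OWOB F=WRWW R=YBBR B=OYYB L=GGOG
After move 4 (R'): R=BRYB U=OYOO F=WWWB D=RRYW B=GYRB
After move 5 (U'): U=YOOO F=GGWB R=WWYB B=BRRB L=GYOG
After move 6 (F'): F=GBGW U=YOWY R=RWRB D=YGYW L=GOOO
Query 1: B[0] = B
Query 2: R[0] = R
Query 3: U[2] = W
Query 4: R[2] = R

Answer: B R W R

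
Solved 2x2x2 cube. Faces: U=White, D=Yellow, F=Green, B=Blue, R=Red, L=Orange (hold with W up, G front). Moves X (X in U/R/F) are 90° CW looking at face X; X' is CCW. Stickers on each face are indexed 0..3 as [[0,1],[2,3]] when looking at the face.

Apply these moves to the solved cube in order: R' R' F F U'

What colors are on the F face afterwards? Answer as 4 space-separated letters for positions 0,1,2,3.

Answer: O R B G

Derivation:
After move 1 (R'): R=RRRR U=WBWB F=GWGW D=YGYG B=YBYB
After move 2 (R'): R=RRRR U=WYWY F=GBGB D=YWYW B=GBGB
After move 3 (F): F=GGBB U=WYOO R=WRYR D=RRYW L=OYOW
After move 4 (F): F=BGBG U=WYWY R=OROR D=YWYW L=OROR
After move 5 (U'): U=YYWW F=ORBG R=BGOR B=ORGB L=GBOR
Query: F face = ORBG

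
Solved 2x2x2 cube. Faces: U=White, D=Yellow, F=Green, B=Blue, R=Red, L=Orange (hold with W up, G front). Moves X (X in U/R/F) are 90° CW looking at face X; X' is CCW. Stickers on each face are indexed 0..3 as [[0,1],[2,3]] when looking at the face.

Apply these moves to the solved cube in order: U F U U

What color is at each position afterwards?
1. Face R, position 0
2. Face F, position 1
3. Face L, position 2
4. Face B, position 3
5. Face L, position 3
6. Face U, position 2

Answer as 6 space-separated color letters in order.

After move 1 (U): U=WWWW F=RRGG R=BBRR B=OOBB L=GGOO
After move 2 (F): F=GRGR U=WWOG R=WBWR D=RBYY L=GYOY
After move 3 (U): U=OWGW F=WBGR R=OOWR B=GYBB L=GROY
After move 4 (U): U=GOWW F=OOGR R=GYWR B=GRBB L=WBOY
Query 1: R[0] = G
Query 2: F[1] = O
Query 3: L[2] = O
Query 4: B[3] = B
Query 5: L[3] = Y
Query 6: U[2] = W

Answer: G O O B Y W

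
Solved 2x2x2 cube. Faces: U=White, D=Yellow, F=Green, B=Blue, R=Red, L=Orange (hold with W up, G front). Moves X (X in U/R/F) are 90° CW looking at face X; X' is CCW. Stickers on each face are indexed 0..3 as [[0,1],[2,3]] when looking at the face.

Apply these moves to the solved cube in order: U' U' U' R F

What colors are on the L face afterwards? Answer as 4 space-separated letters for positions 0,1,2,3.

Answer: G Y O B

Derivation:
After move 1 (U'): U=WWWW F=OOGG R=GGRR B=RRBB L=BBOO
After move 2 (U'): U=WWWW F=BBGG R=OORR B=GGBB L=RROO
After move 3 (U'): U=WWWW F=RRGG R=BBRR B=OOBB L=GGOO
After move 4 (R): R=RBRB U=WRWG F=RYGY D=YBYO B=WOWB
After move 5 (F): F=GRYY U=WROG R=WBGB D=RRYO L=GYOB
Query: L face = GYOB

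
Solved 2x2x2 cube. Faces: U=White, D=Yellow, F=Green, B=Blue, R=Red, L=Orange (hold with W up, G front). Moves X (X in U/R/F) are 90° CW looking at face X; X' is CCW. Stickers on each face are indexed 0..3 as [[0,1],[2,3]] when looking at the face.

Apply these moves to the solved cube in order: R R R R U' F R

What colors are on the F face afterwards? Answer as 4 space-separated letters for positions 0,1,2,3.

Answer: G G G Y

Derivation:
After move 1 (R): R=RRRR U=WGWG F=GYGY D=YBYB B=WBWB
After move 2 (R): R=RRRR U=WYWY F=GBGB D=YWYW B=GBGB
After move 3 (R): R=RRRR U=WBWB F=GWGW D=YGYG B=YBYB
After move 4 (R): R=RRRR U=WWWW F=GGGG D=YYYY B=BBBB
After move 5 (U'): U=WWWW F=OOGG R=GGRR B=RRBB L=BBOO
After move 6 (F): F=GOGO U=WWOB R=WGWR D=RGYY L=BYOY
After move 7 (R): R=WWRG U=WOOO F=GGGY D=RBYR B=BRWB
Query: F face = GGGY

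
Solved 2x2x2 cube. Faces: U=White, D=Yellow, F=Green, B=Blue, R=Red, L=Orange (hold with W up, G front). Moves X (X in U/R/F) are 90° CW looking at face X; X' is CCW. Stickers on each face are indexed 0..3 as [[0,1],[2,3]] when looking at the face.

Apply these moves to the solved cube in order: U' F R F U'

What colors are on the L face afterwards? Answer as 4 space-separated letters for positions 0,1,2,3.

Answer: B R O B

Derivation:
After move 1 (U'): U=WWWW F=OOGG R=GGRR B=RRBB L=BBOO
After move 2 (F): F=GOGO U=WWOB R=WGWR D=RGYY L=BYOY
After move 3 (R): R=WWRG U=WOOO F=GGGY D=RBYR B=BRWB
After move 4 (F): F=GGYG U=WOYY R=OWOG D=RWYR L=BROB
After move 5 (U'): U=OYWY F=BRYG R=GGOG B=OWWB L=BROB
Query: L face = BROB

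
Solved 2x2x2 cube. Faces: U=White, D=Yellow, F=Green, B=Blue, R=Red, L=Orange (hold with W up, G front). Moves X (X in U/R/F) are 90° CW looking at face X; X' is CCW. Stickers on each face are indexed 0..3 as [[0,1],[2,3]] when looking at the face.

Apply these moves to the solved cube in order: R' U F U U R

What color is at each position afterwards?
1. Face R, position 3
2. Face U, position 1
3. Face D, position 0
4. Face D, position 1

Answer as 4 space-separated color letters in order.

Answer: Y O R Y

Derivation:
After move 1 (R'): R=RRRR U=WBWB F=GWGW D=YGYG B=YBYB
After move 2 (U): U=WWBB F=RRGW R=YBRR B=OOYB L=GWOO
After move 3 (F): F=GRWR U=WWOW R=BBBR D=RYYG L=GYOG
After move 4 (U): U=OWWW F=BBWR R=OOBR B=GYYB L=GROG
After move 5 (U): U=WOWW F=OOWR R=GYBR B=GRYB L=BBOG
After move 6 (R): R=BGRY U=WOWR F=OYWG D=RYYG B=WROB
Query 1: R[3] = Y
Query 2: U[1] = O
Query 3: D[0] = R
Query 4: D[1] = Y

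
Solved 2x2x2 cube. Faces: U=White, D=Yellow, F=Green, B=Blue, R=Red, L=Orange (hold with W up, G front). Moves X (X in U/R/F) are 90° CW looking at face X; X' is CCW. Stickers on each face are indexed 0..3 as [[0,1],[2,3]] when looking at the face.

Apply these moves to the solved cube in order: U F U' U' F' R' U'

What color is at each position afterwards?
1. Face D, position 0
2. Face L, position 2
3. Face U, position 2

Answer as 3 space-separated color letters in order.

Answer: B O G

Derivation:
After move 1 (U): U=WWWW F=RRGG R=BBRR B=OOBB L=GGOO
After move 2 (F): F=GRGR U=WWOG R=WBWR D=RBYY L=GYOY
After move 3 (U'): U=WGWO F=GYGR R=GRWR B=WBBB L=OOOY
After move 4 (U'): U=GOWW F=OOGR R=GYWR B=GRBB L=WBOY
After move 5 (F'): F=OROG U=GOGW R=BYRR D=BYYY L=WWOW
After move 6 (R'): R=YRBR U=GBGG F=OOOW D=BRYG B=YRYB
After move 7 (U'): U=BGGG F=WWOW R=OOBR B=YRYB L=YROW
Query 1: D[0] = B
Query 2: L[2] = O
Query 3: U[2] = G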